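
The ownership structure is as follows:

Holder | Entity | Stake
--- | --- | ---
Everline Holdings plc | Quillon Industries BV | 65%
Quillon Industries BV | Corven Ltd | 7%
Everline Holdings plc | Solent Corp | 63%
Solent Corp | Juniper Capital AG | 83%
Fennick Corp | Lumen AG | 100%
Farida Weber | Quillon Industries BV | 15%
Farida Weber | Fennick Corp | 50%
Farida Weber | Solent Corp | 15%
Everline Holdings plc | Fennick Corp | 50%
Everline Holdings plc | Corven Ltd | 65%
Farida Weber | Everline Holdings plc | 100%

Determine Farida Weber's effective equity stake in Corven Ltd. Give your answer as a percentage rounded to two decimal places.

Farida reaches Corven along 3 paths.
Via Everline: 100% × 65% = 65%.
Via Everline → Quillon: 100% × 65% × 7% = 4.55%.
Via Quillon: 15% × 7% = 1.05%.
Total: 65% + 4.55% + 1.05% = 70.6%.
Rounded: 70.60%.

70.60%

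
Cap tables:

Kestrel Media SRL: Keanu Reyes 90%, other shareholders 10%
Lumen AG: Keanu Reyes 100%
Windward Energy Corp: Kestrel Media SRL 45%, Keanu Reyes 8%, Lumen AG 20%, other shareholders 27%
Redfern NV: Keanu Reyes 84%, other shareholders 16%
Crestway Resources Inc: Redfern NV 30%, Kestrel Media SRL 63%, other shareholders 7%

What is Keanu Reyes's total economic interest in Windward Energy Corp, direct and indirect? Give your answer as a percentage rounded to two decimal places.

Keanu reaches Windward along 3 paths.
Via Kestrel: 90% × 45% = 40.5%.
Direct stake: 8% = 8%.
Via Lumen: 100% × 20% = 20%.
Total: 40.5% + 8% + 20% = 68.5%.
Rounded: 68.50%.

68.50%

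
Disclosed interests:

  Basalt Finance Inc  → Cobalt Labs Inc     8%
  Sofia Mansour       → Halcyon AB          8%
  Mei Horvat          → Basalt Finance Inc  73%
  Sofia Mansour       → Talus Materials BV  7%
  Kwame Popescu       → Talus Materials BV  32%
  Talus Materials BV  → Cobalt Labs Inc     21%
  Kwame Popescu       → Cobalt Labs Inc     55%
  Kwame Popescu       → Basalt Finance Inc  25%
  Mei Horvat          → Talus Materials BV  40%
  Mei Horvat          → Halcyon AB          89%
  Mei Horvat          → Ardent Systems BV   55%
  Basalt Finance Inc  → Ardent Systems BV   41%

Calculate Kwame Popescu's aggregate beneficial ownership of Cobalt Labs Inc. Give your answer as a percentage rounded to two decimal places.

Kwame reaches Cobalt along 3 paths.
Via Talus: 32% × 21% = 6.72%.
Direct stake: 55% = 55%.
Via Basalt: 25% × 8% = 2%.
Total: 6.72% + 55% + 2% = 63.72%.

63.72%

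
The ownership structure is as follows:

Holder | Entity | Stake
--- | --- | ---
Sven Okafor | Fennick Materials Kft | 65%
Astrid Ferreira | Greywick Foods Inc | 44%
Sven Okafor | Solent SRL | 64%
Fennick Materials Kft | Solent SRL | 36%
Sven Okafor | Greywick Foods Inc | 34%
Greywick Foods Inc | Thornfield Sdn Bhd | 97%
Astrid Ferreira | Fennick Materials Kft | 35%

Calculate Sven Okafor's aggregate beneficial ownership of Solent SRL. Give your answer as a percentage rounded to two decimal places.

Sven reaches Solent along 2 paths.
Via Fennick: 65% × 36% = 23.4%.
Direct stake: 64% = 64%.
Total: 23.4% + 64% = 87.4%.
Rounded: 87.40%.

87.40%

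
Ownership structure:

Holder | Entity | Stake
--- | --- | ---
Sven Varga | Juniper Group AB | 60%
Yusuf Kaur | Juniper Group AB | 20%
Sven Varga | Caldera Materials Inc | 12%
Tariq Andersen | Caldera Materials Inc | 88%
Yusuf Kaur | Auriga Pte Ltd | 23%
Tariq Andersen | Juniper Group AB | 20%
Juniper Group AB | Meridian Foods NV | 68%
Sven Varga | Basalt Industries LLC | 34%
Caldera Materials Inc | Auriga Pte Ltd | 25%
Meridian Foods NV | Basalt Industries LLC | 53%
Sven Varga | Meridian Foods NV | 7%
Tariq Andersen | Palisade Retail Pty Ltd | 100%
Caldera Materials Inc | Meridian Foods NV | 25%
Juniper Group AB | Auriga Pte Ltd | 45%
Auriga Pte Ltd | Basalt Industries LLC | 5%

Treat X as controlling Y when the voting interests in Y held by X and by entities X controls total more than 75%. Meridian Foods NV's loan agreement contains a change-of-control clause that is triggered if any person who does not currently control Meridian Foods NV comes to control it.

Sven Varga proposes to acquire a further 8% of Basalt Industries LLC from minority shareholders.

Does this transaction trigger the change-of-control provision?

No

The purchase changes only Sven's holdings, so Sven is the only person who could newly come to control Meridian.
Sven's largest direct stake is 60% in Juniper, which does not meet the threshold, so Sven controls no company.
In Meridian, Sven's side holds only 7%, not > 75%.
So before the transaction, Sven does not control Meridian.
After the purchase, Sven's direct stake in Basalt rises to 34% + 8% = 42%.
Sven's side now holds 42% of Basalt, not > 75%, so Sven still does not control Basalt.
After the transaction, Sven's side holds 7% of Meridian, not > 75%, so Sven still does not control Meridian.
No new person acquires control, so the clause is not triggered.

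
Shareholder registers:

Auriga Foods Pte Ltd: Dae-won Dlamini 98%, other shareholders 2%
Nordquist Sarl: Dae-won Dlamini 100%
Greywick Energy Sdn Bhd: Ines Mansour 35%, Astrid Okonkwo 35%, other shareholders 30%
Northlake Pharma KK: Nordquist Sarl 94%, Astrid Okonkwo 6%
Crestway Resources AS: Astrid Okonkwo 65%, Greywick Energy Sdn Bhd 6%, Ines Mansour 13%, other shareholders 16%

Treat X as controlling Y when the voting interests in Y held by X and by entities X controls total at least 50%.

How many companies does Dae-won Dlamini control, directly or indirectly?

Dae-won holds 98% of Auriga, so Dae-won controls Auriga.
Dae-won holds 100% of Nordquist, so Dae-won controls Nordquist.
Nordquist holds 94% of Northlake, so Dae-won controls Northlake.
No other company's threshold is met.
Dae-won controls 3 companies.

3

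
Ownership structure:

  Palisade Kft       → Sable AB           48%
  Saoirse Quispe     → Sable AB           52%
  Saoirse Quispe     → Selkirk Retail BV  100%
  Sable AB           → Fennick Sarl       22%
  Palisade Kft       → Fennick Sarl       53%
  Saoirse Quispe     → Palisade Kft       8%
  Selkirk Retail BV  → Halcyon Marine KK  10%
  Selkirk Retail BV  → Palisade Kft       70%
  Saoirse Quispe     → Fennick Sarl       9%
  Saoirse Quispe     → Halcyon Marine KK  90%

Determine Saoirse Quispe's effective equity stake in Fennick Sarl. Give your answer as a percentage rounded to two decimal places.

70.02%

Saoirse reaches Fennick along 6 paths.
Via Selkirk → Palisade: 100% × 70% × 53% = 37.1%.
Via Palisade: 8% × 53% = 4.24%.
Direct stake: 9% = 9%.
Via Selkirk → Palisade → Sable: 100% × 70% × 48% × 22% = 7.392%.
Via Palisade → Sable: 8% × 48% × 22% = 0.8448%.
Via Sable: 52% × 22% = 11.44%.
Total: 37.1% + 4.24% + 9% + 7.392% + 0.8448% + 11.44% = 70.0168%.
Rounded: 70.02%.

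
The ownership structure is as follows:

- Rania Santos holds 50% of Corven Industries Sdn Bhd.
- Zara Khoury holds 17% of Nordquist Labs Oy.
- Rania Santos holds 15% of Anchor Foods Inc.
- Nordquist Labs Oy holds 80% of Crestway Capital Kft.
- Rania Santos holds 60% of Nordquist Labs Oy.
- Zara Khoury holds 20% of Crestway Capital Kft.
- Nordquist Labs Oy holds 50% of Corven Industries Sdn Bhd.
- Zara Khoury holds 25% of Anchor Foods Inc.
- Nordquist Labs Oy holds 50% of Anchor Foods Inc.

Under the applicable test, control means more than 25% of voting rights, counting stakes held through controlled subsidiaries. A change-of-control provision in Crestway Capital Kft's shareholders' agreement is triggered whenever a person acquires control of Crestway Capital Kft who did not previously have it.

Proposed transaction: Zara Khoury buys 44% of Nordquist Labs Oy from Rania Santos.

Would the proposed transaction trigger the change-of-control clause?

The purchase adds only to Zara's holdings (Rania's stake shrinks), so Zara is the only person who could newly come to control Crestway.
Zara's largest direct stake is 25% in Anchor, which does not meet the threshold, so Zara controls no company.
In Crestway, Zara's side holds only 20%, not > 25%.
So before the transaction, Zara does not control Crestway.
After the purchase, Zara's direct stake in Nordquist rises to 17% + 44% = 61%, and Rania's stake falls to 16%.
Zara holds 61% of Nordquist, so Zara controls Nordquist.
Zara and Nordquist together hold 20% + 80% = 100% of Crestway, so Zara controls Crestway.
Zara did not control Crestway before and does after, so the clause is triggered.

Yes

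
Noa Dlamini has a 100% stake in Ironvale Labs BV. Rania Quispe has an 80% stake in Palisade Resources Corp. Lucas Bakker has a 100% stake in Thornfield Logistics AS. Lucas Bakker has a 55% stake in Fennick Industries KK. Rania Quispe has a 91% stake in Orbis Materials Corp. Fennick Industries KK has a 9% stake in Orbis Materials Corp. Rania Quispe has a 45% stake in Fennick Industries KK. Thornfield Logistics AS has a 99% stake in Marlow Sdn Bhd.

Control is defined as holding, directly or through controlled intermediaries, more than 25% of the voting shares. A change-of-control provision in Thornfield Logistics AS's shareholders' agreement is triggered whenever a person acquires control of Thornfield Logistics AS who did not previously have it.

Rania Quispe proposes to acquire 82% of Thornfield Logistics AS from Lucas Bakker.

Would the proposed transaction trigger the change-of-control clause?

The purchase adds only to Rania's holdings (Lucas's stake shrinks), so Rania is the only person who could newly come to control Thornfield.
Rania holds 45% of Fennick, so Rania controls Fennick.
Rania and Fennick together hold 91% + 9% = 100% of Orbis, so Rania controls Orbis.
Rania holds 80% of Palisade, so Rania controls Palisade.
Neither Rania nor any entity Rania controls holds any voting interest in Thornfield.
So before the transaction, Rania does not control Thornfield.
After the purchase, Rania holds 82% of Thornfield directly, and Lucas's stake falls to 18%.
Rania holds 82% of Thornfield, so Rania controls Thornfield.
Rania did not control Thornfield before and does after, so the clause is triggered.

Yes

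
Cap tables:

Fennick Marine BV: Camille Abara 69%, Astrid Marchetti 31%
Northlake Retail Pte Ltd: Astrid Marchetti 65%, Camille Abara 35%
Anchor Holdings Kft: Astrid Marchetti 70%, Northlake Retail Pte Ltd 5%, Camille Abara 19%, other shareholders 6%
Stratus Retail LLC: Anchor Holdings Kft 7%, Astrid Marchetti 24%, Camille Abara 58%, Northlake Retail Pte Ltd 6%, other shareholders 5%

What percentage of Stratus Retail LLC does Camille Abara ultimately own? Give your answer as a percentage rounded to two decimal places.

61.55%

Camille reaches Stratus along 4 paths.
Via Northlake → Anchor: 35% × 5% × 7% = 0.1225%.
Via Anchor: 19% × 7% = 1.33%.
Direct stake: 58% = 58%.
Via Northlake: 35% × 6% = 2.1%.
Total: 0.1225% + 1.33% + 58% + 2.1% = 61.5525%.
Rounded: 61.55%.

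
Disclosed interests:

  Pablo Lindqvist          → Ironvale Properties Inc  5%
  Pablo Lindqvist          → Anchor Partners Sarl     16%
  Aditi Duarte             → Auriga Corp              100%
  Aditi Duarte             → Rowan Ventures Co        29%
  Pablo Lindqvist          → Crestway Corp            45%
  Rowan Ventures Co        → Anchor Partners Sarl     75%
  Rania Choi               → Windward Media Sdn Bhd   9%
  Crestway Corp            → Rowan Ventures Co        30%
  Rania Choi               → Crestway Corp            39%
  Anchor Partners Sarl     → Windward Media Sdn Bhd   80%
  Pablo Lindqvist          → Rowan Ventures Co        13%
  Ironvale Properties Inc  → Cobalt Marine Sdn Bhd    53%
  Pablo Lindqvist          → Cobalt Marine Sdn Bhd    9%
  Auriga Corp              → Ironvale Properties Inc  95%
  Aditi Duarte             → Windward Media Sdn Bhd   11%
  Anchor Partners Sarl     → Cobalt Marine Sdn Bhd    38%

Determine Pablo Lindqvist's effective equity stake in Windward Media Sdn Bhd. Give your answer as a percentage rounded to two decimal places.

28.70%

Pablo reaches Windward along 3 paths.
Via Crestway → Rowan → Anchor: 45% × 30% × 75% × 80% = 8.1%.
Via Rowan → Anchor: 13% × 75% × 80% = 7.8%.
Via Anchor: 16% × 80% = 12.8%.
Total: 8.1% + 7.8% + 12.8% = 28.7%.
Rounded: 28.70%.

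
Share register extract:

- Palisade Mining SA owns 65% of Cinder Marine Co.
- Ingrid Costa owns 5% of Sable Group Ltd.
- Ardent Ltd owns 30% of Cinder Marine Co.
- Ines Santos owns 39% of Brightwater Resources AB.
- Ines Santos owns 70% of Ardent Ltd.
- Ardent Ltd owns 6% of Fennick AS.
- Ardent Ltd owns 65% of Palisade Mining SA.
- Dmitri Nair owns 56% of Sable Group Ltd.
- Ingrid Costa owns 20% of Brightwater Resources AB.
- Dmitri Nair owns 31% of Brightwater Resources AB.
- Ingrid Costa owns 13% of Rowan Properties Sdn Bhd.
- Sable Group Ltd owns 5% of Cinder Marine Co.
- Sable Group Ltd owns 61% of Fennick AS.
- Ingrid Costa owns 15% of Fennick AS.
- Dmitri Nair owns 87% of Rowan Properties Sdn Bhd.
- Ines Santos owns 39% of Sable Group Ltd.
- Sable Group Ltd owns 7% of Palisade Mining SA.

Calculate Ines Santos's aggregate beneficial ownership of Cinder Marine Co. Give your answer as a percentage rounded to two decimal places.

Ines reaches Cinder along 4 paths.
Via Sable → Palisade: 39% × 7% × 65% = 1.7745%.
Via Ardent → Palisade: 70% × 65% × 65% = 29.575%.
Via Ardent: 70% × 30% = 21%.
Via Sable: 39% × 5% = 1.95%.
Total: 1.7745% + 29.575% + 21% + 1.95% = 54.2995%.
Rounded: 54.30%.

54.30%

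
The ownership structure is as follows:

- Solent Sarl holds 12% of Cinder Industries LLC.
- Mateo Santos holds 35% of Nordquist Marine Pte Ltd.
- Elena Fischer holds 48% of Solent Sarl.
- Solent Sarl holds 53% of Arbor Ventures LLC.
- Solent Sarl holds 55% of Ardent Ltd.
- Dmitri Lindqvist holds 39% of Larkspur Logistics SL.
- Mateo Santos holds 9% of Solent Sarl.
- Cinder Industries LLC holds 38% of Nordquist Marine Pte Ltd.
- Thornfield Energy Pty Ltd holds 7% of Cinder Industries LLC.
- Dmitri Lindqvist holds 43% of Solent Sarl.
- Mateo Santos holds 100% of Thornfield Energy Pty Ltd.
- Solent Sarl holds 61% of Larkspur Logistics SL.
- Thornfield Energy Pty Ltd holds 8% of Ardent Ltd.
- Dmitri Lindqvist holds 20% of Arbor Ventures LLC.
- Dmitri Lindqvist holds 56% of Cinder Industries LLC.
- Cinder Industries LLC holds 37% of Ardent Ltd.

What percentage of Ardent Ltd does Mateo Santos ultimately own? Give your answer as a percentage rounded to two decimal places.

Mateo reaches Ardent along 4 paths.
Via Thornfield: 100% × 8% = 8%.
Via Solent: 9% × 55% = 4.95%.
Via Solent → Cinder: 9% × 12% × 37% = 0.3996%.
Via Thornfield → Cinder: 100% × 7% × 37% = 2.59%.
Total: 8% + 4.95% + 0.3996% + 2.59% = 15.9396%.
Rounded: 15.94%.

15.94%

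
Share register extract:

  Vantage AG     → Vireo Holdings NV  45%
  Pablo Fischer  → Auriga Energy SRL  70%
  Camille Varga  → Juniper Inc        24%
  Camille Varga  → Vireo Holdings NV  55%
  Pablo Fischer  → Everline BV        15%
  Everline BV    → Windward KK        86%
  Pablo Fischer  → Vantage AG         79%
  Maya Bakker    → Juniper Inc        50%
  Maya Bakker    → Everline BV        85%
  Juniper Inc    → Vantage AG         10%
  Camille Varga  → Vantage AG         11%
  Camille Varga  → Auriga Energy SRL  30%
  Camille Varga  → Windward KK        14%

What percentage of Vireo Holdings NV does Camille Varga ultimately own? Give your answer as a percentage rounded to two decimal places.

Camille reaches Vireo along 3 paths.
Via Juniper → Vantage: 24% × 10% × 45% = 1.08%.
Via Vantage: 11% × 45% = 4.95%.
Direct stake: 55% = 55%.
Total: 1.08% + 4.95% + 55% = 61.03%.

61.03%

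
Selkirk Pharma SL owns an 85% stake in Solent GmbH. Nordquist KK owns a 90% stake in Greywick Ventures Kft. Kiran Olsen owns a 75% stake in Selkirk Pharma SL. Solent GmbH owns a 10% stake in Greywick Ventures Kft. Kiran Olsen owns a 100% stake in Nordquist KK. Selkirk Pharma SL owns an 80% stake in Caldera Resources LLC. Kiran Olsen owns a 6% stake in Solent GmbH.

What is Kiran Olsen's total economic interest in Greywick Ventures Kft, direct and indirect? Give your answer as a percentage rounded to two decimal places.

Kiran reaches Greywick along 3 paths.
Via Solent: 6% × 10% = 0.6%.
Via Selkirk → Solent: 75% × 85% × 10% = 6.375%.
Via Nordquist: 100% × 90% = 90%.
Total: 0.6% + 6.375% + 90% = 96.975%.
Rounded: 96.98%.

96.98%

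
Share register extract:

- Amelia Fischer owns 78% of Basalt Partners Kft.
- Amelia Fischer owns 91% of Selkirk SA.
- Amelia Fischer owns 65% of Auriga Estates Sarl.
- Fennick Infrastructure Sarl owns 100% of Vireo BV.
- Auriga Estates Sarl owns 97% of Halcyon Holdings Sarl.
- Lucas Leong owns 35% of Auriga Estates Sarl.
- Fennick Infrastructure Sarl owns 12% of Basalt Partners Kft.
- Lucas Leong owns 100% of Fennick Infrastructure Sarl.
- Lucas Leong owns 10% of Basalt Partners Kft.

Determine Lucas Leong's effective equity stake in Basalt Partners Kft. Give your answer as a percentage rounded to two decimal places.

22.00%

Lucas reaches Basalt along 2 paths.
Via Fennick: 100% × 12% = 12%.
Direct stake: 10% = 10%.
Total: 12% + 10% = 22%.
Rounded: 22.00%.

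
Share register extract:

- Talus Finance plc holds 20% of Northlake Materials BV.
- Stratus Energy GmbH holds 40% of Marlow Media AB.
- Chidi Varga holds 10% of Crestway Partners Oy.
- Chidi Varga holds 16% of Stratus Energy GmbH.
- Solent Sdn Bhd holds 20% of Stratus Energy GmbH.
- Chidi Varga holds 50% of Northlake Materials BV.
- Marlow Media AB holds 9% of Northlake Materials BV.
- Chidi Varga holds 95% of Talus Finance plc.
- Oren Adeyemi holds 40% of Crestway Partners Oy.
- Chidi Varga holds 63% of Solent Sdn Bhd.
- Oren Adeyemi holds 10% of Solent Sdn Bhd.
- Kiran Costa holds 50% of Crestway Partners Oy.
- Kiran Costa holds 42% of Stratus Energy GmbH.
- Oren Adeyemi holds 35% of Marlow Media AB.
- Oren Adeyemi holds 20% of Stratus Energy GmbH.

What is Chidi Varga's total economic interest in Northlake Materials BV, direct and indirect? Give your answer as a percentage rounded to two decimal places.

Chidi reaches Northlake along 4 paths.
Via Talus: 95% × 20% = 19%.
Via Solent → Stratus → Marlow: 63% × 20% × 40% × 9% = 0.4536%.
Via Stratus → Marlow: 16% × 40% × 9% = 0.576%.
Direct stake: 50% = 50%.
Total: 19% + 0.4536% + 0.576% + 50% = 70.0296%.
Rounded: 70.03%.

70.03%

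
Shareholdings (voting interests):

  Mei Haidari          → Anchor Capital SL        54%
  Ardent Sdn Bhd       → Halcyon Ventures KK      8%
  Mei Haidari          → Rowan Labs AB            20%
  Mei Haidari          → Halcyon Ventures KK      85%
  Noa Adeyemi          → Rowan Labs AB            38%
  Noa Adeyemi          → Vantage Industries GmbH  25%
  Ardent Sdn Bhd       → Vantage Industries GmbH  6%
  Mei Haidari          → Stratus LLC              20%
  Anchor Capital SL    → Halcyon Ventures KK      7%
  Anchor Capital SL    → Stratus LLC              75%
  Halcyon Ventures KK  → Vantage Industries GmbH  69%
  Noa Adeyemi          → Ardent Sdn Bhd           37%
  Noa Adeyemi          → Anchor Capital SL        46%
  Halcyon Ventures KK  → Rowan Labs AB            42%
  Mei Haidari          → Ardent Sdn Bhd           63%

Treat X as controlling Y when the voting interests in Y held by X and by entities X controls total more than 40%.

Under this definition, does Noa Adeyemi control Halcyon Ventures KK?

Noa holds 46% of Anchor, so Noa controls Anchor.
Anchor holds 75% of Stratus, so Noa controls Stratus.
In Halcyon, Noa's side holds only 7%, not > 40%.
So Noa does not control Halcyon.

No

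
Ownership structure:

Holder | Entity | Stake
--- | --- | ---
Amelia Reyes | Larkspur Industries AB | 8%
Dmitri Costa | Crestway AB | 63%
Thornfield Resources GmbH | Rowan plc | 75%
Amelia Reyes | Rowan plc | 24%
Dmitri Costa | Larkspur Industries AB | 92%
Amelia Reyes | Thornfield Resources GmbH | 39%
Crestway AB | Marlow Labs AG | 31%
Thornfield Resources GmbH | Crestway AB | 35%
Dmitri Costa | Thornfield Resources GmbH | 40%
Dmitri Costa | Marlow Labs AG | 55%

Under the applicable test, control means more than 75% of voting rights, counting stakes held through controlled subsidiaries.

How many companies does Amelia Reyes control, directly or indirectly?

0

Amelia's largest direct stake is 39% in Thornfield, which does not meet the threshold.
Amelia controls 0 companies.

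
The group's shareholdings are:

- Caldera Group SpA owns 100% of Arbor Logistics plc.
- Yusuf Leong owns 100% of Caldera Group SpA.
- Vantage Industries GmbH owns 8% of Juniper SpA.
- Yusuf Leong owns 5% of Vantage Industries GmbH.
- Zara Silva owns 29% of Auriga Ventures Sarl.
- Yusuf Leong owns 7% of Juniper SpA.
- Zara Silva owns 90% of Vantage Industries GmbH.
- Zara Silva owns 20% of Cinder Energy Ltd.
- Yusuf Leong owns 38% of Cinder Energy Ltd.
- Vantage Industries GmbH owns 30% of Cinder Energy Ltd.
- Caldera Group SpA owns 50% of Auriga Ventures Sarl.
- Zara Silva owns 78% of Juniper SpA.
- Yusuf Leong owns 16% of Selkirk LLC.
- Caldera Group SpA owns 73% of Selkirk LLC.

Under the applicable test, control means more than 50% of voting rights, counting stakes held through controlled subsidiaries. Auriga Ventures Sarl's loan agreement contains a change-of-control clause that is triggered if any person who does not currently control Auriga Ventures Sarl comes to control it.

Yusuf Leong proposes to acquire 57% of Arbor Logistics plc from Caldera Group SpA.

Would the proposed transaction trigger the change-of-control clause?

No

The purchase adds only to Yusuf's holdings (Caldera's stake shrinks), so Yusuf is the only person who could newly come to control Auriga.
Yusuf holds 100% of Caldera, so Yusuf controls Caldera.
Caldera and Yusuf together hold 73% + 16% = 89% of Selkirk, so Yusuf controls Selkirk.
Caldera holds 100% of Arbor, so Yusuf controls Arbor.
In Auriga, Yusuf's side holds only 50%, not > 50%.
So before the transaction, Yusuf does not control Auriga.
After the purchase, Yusuf holds 57% of Arbor directly, and Caldera's stake falls to 43%.
Caldera and Yusuf together hold 43% + 57% = 100% of Arbor, so Yusuf controls Arbor.
After the transaction, Yusuf's side holds 50% of Auriga, not > 50%, so Yusuf still does not control Auriga.
No new person acquires control, so the clause is not triggered.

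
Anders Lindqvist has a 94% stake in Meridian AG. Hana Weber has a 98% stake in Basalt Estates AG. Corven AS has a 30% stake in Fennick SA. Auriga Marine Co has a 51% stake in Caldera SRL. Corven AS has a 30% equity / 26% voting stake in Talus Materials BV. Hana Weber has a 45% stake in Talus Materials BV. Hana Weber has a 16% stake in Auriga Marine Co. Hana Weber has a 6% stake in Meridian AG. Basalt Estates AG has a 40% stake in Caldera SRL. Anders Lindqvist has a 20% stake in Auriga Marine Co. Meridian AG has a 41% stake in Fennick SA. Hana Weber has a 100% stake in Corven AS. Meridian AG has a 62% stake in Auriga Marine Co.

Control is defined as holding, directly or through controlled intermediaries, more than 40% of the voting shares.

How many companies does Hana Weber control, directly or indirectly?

3

Hana holds 100% of Corven, so Hana controls Corven.
Hana holds 98% of Basalt, so Hana controls Basalt.
Corven and Hana together hold 26% + 45% = 71% of Talus, so Hana controls Talus.
No other company's threshold is met.
Hana controls 3 companies.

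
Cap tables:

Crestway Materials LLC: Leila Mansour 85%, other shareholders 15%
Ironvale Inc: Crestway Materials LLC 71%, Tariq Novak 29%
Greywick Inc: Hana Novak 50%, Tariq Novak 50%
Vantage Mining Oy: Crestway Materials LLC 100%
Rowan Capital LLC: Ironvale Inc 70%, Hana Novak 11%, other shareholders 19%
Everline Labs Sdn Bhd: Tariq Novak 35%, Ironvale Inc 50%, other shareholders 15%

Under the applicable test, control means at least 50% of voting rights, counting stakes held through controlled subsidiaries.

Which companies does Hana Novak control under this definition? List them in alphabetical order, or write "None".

Greywick Inc

Hana holds 50% of Greywick, so Hana controls Greywick.
No other company's threshold is met.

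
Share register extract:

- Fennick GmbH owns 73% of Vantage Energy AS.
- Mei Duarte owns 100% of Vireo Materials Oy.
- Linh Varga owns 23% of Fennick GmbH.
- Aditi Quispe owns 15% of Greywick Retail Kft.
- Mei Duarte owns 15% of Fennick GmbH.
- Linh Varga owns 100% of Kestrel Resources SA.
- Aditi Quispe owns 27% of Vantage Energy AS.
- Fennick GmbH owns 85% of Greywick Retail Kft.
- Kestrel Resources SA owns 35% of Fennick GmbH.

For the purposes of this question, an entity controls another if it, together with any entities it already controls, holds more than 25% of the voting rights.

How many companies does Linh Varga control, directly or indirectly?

Linh holds 100% of Kestrel, so Linh controls Kestrel.
Kestrel and Linh together hold 35% + 23% = 58% of Fennick, so Linh controls Fennick.
Fennick holds 73% of Vantage, so Linh controls Vantage.
Fennick holds 85% of Greywick, so Linh controls Greywick.
No other company's threshold is met.
Linh controls 4 companies.

4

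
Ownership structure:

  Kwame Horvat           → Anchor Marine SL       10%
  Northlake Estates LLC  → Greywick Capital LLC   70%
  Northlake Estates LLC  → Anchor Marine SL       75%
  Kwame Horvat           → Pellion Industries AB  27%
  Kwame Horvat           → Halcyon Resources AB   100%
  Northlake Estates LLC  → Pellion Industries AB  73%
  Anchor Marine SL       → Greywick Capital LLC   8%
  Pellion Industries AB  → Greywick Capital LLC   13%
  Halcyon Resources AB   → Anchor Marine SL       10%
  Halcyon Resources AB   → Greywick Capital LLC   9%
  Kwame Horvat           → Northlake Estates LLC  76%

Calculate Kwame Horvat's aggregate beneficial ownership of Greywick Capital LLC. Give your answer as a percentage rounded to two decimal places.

79.08%

Kwame reaches Greywick along 7 paths.
Via Halcyon: 100% × 9% = 9%.
Via Northlake → Anchor: 76% × 75% × 8% = 4.56%.
Via Anchor: 10% × 8% = 0.8%.
Via Halcyon → Anchor: 100% × 10% × 8% = 0.8%.
Via Northlake: 76% × 70% = 53.2%.
Via Northlake → Pellion: 76% × 73% × 13% = 7.2124%.
Via Pellion: 27% × 13% = 3.51%.
Total: 9% + 4.56% + 0.8% + 0.8% + 53.2% + 7.2124% + 3.51% = 79.0824%.
Rounded: 79.08%.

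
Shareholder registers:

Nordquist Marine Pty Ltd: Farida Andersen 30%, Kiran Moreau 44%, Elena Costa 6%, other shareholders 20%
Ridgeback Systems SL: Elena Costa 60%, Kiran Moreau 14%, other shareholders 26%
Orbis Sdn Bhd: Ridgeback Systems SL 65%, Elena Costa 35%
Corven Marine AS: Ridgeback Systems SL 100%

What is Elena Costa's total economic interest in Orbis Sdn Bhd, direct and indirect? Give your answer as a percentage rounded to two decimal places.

Elena reaches Orbis along 2 paths.
Via Ridgeback: 60% × 65% = 39%.
Direct stake: 35% = 35%.
Total: 39% + 35% = 74%.
Rounded: 74.00%.

74.00%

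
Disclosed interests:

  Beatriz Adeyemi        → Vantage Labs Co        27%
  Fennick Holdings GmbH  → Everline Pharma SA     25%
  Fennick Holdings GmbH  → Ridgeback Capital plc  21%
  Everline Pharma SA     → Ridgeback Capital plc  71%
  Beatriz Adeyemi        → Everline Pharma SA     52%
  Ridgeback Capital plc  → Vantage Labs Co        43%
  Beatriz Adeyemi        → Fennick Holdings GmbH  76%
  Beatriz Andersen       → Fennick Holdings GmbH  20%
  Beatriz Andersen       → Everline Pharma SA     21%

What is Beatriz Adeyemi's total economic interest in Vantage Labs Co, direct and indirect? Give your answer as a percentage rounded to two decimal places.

55.54%

Beatriz Adeyemi reaches Vantage along 4 paths.
Via Fennick → Everline → Ridgeback: 76% × 25% × 71% × 43% = 5.8007%.
Via Everline → Ridgeback: 52% × 71% × 43% = 15.8756%.
Via Fennick → Ridgeback: 76% × 21% × 43% = 6.8628%.
Direct stake: 27% = 27%.
Total: 5.8007% + 15.8756% + 6.8628% + 27% = 55.5391%.
Rounded: 55.54%.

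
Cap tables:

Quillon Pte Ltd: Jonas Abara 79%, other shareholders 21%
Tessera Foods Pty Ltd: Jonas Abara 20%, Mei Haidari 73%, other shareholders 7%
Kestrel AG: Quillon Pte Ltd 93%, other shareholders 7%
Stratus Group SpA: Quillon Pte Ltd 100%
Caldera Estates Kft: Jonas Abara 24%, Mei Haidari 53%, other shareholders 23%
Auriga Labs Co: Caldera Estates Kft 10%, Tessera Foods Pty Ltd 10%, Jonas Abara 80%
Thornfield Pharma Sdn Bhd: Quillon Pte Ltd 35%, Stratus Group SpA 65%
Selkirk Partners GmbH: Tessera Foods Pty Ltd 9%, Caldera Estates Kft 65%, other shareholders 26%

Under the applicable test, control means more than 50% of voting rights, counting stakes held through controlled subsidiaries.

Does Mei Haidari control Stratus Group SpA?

No

Mei holds 73% of Tessera, so Mei controls Tessera.
Mei holds 53% of Caldera, so Mei controls Caldera.
Tessera and Caldera together hold 9% + 65% = 74% of Selkirk, so Mei controls Selkirk.
Neither Mei nor any entity Mei controls holds any voting interest in Stratus.
So Mei does not control Stratus.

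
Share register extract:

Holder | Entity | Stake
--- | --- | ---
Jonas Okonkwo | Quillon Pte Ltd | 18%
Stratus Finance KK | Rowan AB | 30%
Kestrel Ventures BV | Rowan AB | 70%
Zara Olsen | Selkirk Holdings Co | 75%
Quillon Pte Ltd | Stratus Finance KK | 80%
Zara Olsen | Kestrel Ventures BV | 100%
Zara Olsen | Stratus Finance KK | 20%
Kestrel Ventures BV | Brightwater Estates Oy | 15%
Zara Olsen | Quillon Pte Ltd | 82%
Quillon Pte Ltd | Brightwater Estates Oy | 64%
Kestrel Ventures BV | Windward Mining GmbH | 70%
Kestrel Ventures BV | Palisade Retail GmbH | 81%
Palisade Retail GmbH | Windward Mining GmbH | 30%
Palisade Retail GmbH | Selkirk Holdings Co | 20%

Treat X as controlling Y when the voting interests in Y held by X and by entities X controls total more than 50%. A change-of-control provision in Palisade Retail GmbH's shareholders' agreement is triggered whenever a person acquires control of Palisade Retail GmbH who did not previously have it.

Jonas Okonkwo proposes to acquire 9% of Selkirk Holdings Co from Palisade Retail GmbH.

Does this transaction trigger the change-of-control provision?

No

The purchase adds only to Jonas's holdings (Palisade's stake shrinks), so Jonas is the only person who could newly come to control Palisade.
Jonas's largest direct stake is 18% in Quillon, which does not meet the threshold, so Jonas controls no company.
Neither Jonas nor any entity Jonas controls holds any voting interest in Palisade.
So before the transaction, Jonas does not control Palisade.
After the purchase, Jonas holds 9% of Selkirk directly, and Palisade's stake falls to 11%.
Jonas's side now holds 9% of Selkirk, not > 50%, so Jonas still does not control Selkirk.
After the transaction, neither Jonas nor any entity Jonas controls holds a voting interest in Palisade, so Jonas still does not control it.
No new person acquires control, so the clause is not triggered.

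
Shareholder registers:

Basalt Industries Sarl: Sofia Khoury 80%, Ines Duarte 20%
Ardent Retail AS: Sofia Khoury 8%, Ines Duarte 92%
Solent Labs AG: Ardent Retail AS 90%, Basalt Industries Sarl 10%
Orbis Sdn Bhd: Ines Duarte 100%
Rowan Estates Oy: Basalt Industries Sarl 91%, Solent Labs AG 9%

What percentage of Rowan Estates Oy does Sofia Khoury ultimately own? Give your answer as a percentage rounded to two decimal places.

Sofia reaches Rowan along 3 paths.
Via Basalt: 80% × 91% = 72.8%.
Via Ardent → Solent: 8% × 90% × 9% = 0.648%.
Via Basalt → Solent: 80% × 10% × 9% = 0.72%.
Total: 72.8% + 0.648% + 0.72% = 74.168%.
Rounded: 74.17%.

74.17%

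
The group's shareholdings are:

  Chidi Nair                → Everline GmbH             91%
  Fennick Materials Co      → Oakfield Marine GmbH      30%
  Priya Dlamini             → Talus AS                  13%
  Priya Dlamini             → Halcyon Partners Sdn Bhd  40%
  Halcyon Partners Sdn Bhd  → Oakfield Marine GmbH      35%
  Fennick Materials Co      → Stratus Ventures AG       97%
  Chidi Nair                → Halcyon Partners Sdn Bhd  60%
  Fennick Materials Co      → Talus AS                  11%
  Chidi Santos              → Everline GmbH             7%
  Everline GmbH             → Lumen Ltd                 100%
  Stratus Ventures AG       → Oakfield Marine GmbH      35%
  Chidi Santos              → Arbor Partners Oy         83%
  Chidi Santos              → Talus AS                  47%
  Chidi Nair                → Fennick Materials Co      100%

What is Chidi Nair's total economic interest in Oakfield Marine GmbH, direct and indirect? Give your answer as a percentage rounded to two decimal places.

Chidi Nair reaches Oakfield along 3 paths.
Via Fennick: 100% × 30% = 30%.
Via Halcyon: 60% × 35% = 21%.
Via Fennick → Stratus: 100% × 97% × 35% = 33.95%.
Total: 30% + 21% + 33.95% = 84.95%.

84.95%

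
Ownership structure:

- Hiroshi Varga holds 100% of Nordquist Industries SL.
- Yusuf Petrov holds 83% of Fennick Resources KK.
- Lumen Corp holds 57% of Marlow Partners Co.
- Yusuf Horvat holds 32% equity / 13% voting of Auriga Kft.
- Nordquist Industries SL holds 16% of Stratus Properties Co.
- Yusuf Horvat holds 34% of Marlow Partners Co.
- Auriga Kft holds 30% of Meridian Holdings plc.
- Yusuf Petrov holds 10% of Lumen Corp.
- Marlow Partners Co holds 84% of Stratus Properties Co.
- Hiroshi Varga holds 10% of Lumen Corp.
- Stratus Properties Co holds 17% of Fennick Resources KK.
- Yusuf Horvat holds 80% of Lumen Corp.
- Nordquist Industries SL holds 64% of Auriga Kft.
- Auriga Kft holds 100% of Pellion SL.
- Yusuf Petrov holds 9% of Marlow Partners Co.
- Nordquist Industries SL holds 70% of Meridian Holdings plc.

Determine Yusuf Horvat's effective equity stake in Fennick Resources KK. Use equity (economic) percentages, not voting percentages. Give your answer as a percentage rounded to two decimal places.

Yusuf Horvat reaches Fennick along 2 paths.
Via Marlow → Stratus: 34% × 84% × 17% = 4.8552%.
Via Lumen → Marlow → Stratus: 80% × 57% × 84% × 17% = 6.51168%.
Total: 4.8552% + 6.51168% = 11.36688%.
Rounded: 11.37%.

11.37%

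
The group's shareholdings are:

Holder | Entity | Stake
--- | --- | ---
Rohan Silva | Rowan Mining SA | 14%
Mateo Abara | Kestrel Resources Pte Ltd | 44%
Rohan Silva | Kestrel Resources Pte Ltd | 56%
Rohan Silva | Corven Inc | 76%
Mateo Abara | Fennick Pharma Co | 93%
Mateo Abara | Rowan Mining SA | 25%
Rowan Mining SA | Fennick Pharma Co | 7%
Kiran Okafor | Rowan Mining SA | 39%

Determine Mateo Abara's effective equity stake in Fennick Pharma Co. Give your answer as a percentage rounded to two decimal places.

Mateo reaches Fennick along 2 paths.
Direct stake: 93% = 93%.
Via Rowan: 25% × 7% = 1.75%.
Total: 93% + 1.75% = 94.75%.

94.75%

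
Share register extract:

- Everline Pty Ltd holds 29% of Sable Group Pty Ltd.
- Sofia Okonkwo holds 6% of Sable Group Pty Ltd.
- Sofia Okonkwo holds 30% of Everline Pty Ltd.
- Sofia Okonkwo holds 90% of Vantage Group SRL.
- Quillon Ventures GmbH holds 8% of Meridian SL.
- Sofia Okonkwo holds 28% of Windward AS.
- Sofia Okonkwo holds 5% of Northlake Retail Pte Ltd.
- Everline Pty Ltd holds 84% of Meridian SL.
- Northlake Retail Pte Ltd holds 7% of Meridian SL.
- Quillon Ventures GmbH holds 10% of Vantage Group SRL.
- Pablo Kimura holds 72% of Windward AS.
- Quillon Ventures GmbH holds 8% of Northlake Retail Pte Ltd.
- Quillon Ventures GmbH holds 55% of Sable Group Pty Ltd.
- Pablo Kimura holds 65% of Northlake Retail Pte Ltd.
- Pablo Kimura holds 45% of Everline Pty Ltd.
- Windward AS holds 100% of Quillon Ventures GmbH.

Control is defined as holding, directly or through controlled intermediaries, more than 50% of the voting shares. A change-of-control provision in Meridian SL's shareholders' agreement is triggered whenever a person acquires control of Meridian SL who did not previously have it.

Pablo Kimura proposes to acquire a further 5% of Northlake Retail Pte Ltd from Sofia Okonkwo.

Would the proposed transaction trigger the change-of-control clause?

No

The purchase adds only to Pablo's holdings (Sofia's stake shrinks), so Pablo is the only person who could newly come to control Meridian.
Pablo holds 72% of Windward, so Pablo controls Windward.
Windward holds 100% of Quillon, so Pablo controls Quillon.
Quillon holds 55% of Sable, so Pablo controls Sable.
Pablo and Quillon together hold 65% + 8% = 73% of Northlake, so Pablo controls Northlake.
In Meridian, Pablo's side holds only 7% + 8% = 15%, not > 50%.
So before the transaction, Pablo does not control Meridian.
After the purchase, Pablo's direct stake in Northlake rises to 65% + 5% = 70%, and Sofia's stake falls to 0%.
Pablo and Quillon together hold 70% + 8% = 78% of Northlake, so Pablo controls Northlake.
After the transaction, Pablo's side holds 7% + 8% = 15% of Meridian, not > 50%, so Pablo still does not control Meridian.
No new person acquires control, so the clause is not triggered.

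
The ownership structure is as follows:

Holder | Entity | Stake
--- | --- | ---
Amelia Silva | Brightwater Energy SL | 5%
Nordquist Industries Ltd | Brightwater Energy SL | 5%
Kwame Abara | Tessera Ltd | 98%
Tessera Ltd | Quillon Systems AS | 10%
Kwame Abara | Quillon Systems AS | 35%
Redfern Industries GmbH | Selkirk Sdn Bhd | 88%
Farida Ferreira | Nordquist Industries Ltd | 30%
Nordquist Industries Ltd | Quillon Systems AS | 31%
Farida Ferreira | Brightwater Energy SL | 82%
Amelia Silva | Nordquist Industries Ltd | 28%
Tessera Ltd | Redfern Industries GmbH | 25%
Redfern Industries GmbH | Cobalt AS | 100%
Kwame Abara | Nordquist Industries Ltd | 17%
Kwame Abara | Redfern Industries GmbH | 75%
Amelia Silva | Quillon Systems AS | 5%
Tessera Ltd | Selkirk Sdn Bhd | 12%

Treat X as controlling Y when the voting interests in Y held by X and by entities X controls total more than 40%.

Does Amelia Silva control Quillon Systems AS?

No

Amelia's largest direct stake is 28% in Nordquist, which does not meet the threshold, so Amelia controls no company.
In Quillon, Amelia's side holds only 5%, not > 40%.
So Amelia does not control Quillon.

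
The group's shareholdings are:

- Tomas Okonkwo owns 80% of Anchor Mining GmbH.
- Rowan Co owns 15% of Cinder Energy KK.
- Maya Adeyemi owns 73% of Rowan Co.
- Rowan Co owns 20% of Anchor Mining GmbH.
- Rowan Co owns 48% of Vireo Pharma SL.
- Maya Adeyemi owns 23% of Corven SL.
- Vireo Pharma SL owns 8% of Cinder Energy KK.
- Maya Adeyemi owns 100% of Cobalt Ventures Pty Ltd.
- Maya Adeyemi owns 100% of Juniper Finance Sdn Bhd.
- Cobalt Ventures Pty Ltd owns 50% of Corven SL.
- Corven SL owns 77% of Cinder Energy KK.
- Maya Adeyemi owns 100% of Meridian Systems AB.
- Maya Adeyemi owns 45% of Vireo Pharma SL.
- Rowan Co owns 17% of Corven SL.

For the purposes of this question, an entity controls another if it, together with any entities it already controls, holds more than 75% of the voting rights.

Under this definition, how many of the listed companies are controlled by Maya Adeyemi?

Maya holds 100% of Cobalt, so Maya controls Cobalt.
Maya holds 100% of Meridian, so Maya controls Meridian.
Maya holds 100% of Juniper, so Maya controls Juniper.
No other company's threshold is met.
Maya controls 3 companies.

3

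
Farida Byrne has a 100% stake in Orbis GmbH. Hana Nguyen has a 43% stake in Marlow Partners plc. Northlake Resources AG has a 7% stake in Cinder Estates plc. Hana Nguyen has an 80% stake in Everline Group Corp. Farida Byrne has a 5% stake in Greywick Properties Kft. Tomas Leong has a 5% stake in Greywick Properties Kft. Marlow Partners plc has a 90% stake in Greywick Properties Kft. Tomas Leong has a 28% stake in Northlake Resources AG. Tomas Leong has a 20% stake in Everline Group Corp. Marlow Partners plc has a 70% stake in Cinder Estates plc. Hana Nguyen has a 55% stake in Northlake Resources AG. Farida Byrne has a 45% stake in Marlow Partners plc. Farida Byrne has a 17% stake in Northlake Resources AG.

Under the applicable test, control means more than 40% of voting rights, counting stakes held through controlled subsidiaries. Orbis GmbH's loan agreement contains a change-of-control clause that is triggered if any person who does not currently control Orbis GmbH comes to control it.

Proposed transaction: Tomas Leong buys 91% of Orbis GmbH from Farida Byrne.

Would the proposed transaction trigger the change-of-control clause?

Yes

The purchase adds only to Tomas's holdings (Farida's stake shrinks), so Tomas is the only person who could newly come to control Orbis.
Tomas's largest direct stake is 28% in Northlake, which does not meet the threshold, so Tomas controls no company.
Neither Tomas nor any entity Tomas controls holds any voting interest in Orbis.
So before the transaction, Tomas does not control Orbis.
After the purchase, Tomas holds 91% of Orbis directly, and Farida's stake falls to 9%.
Tomas holds 91% of Orbis, so Tomas controls Orbis.
Tomas did not control Orbis before and does after, so the clause is triggered.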